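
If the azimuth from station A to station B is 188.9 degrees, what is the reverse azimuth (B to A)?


back azimuth = (188.9 + 180) mod 360 = 8.9 degrees

8.9 degrees


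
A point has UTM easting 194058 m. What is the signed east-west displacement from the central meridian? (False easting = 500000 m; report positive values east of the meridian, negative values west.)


displacement = 194058 - 500000 = -305942 m

-305942 m


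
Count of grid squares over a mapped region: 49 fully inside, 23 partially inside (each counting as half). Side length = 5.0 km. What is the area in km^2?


effective squares = 49 + 23 * 0.5 = 60.5
area = 60.5 * 25.0 = 1512.5 km^2

1512.5 km^2


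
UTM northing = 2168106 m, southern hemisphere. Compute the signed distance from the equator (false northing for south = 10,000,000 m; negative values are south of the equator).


For southern: actual = 2168106 - 10000000 = -7831894 m

-7831894 m


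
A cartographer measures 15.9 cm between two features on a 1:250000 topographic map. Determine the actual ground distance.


ground = 15.9 cm * 250000 / 100 = 39750.0 m = 39.75 km

39.75 km


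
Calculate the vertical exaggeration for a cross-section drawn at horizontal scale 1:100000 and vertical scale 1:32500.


VE = horizontal_scale / vertical_scale = 100000 / 32500 ≈ 3.1

3.1x


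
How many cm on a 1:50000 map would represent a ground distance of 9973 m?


map_cm = 9973 * 100 / 50000 = 19.946 cm ≈ 19.95 cm

19.95 cm


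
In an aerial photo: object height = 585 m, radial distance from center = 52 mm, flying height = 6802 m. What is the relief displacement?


d = h * r / H = 585 * 52 / 6802 = 4.47 mm

4.47 mm


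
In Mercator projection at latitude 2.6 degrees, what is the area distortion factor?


area_distortion = 1/cos^2(2.6) = 1.002

1.002


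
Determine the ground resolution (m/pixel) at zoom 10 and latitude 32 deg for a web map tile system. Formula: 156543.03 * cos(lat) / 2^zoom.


res = 156543.03 * cos(32) / 2^10 = 156543.03 * 0.8480481 / 1024 = 129.64 m/pixel

129.64 m/pixel


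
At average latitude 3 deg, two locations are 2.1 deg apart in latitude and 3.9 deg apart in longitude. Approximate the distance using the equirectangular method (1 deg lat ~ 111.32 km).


dlat_km = 2.1 * 111.32 = 233.772
dlon_km = 3.9 * 111.32 * cos(3) ≈ 433.553
dist = sqrt(233.772^2 + 433.553^2) ≈ 492.6 km

492.6 km


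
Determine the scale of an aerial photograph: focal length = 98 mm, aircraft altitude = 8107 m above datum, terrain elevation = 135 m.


scale = f / (H - h) = 98 mm / 7972 m = 98 / 7972000 = 1:81347

1:81347


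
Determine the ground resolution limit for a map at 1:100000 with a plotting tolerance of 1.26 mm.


ground = 1.26 mm * 100000 / 1000 = 126.0 m

126.0 m


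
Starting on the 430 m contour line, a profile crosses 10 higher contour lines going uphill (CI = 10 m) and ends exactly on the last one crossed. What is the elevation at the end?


elevation = 430 + 10 * 10 = 530 m

530 m


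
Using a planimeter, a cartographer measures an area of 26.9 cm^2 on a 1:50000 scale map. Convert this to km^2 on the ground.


ground_area = 26.9 * (50000/100)^2 = 6725000.0 m^2 = 6.725 km^2

6.725 km^2


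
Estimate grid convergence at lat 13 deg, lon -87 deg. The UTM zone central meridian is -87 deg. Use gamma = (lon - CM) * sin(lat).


gamma = (-87 - -87) * sin(13) = 0 * 0.224951 = 0.0 degrees

0.0 degrees


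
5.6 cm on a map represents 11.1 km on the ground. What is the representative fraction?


ground = 11.1 km = 1110000 cm; RF denominator = ground / map = 1110000 / 5.6 ≈ 198214; RF = 1:198214

1:198214


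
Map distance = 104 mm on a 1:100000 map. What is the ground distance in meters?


ground = 104 mm * 100000 / 1000 = 10400.0 m

10400.0 m


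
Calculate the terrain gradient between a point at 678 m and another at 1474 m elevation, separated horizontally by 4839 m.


gradient = (1474 - 678) / 4839 = 796 / 4839 = 0.1645

0.1645


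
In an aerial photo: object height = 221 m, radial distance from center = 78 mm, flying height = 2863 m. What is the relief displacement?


d = h * r / H = 221 * 78 / 2863 = 6.02 mm

6.02 mm


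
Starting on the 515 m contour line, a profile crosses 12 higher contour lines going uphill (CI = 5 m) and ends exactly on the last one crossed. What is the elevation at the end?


elevation = 515 + 12 * 5 = 575 m

575 m


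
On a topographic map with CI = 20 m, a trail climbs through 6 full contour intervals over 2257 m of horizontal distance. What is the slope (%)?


elevation change = 6 * 20 = 120 m
slope = 120 / 2257 * 100 = 5.3%

5.3%


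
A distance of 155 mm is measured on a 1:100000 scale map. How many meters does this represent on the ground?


ground = 155 mm * 100000 / 1000 = 15500.0 m

15500.0 m


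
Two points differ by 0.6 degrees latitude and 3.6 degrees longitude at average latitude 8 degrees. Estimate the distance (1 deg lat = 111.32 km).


dlat_km = 0.6 * 111.32 = 66.792
dlon_km = 3.6 * 111.32 * cos(8) ≈ 396.852
dist = sqrt(66.792^2 + 396.852^2) ≈ 402.4 km

402.4 km


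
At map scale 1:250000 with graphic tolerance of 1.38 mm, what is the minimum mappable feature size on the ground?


ground = 1.38 mm * 250000 / 1000 = 345.0 m

345.0 m


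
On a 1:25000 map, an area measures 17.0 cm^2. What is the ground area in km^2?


ground_area = 17.0 * (25000/100)^2 = 1062500.0 m^2 = 1.0625 km^2 ≈ 1.063 km^2

1.063 km^2


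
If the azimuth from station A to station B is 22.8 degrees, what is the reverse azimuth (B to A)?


back azimuth = (22.8 + 180) mod 360 = 202.8 degrees

202.8 degrees


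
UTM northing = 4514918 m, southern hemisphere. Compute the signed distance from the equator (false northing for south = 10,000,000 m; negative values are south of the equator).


For southern: actual = 4514918 - 10000000 = -5485082 m

-5485082 m


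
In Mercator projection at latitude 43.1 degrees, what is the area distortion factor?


area_distortion = 1/cos^2(43.1) = 1.876

1.876


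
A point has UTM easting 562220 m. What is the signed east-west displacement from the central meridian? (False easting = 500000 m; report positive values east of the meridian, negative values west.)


displacement = 562220 - 500000 = 62220 m

62220 m


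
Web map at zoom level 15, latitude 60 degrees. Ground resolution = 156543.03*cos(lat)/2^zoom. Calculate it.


res = 156543.03 * cos(60) / 2^15 = 156543.03 * 0.5 / 32768 = 2.39 m/pixel

2.39 m/pixel


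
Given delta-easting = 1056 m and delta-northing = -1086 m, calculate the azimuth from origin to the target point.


az = atan2(1056, -1086) = 135.8 deg
adjusted to 0-360: 135.8 degrees

135.8 degrees


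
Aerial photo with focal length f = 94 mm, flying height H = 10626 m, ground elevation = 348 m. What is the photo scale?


scale = f / (H - h) = 94 mm / 10278 m = 94 / 10278000 = 1:109340

1:109340


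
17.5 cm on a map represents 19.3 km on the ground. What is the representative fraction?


ground = 19.3 km = 1930000 cm; RF denominator = ground / map = 1930000 / 17.5 ≈ 110286; RF = 1:110286

1:110286


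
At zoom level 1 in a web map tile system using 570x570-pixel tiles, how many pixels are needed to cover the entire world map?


tiles per axis = 2^1 = 2
total tiles = 2^2 = 4
pixels per axis = 2 * 570 = 1140
total pixels = 1140^2 = 1299600

1299600 pixels


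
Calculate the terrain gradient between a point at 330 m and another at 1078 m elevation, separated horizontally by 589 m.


gradient = (1078 - 330) / 589 = 748 / 589 = 1.2699

1.2699


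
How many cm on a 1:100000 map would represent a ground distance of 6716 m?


map_cm = 6716 * 100 / 100000 = 6.716 cm ≈ 6.72 cm

6.72 cm


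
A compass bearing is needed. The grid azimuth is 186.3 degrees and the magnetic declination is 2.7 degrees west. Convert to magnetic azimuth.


magnetic azimuth = grid azimuth - declination (east +ve)
mag_az = 186.3 - -2.7 = 189.0 degrees

189.0 degrees


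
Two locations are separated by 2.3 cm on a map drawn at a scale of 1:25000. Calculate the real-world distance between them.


ground = 2.3 cm * 25000 / 100 = 575.0 m

575.0 m


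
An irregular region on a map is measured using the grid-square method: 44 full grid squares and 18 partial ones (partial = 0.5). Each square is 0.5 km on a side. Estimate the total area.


effective squares = 44 + 18 * 0.5 = 53.0
area = 53.0 * 0.25 = 13.25 km^2

13.25 km^2


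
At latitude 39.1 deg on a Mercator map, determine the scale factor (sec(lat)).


SF = 1 / cos(39.1) = 1 / 0.776046 = 1.289

1.289


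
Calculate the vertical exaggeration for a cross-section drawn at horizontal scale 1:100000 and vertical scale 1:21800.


VE = horizontal_scale / vertical_scale = 100000 / 21800 ≈ 4.6

4.6x


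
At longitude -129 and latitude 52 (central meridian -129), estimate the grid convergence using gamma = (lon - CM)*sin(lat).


gamma = (-129 - -129) * sin(52) = 0 * 0.788011 = 0.0 degrees

0.0 degrees


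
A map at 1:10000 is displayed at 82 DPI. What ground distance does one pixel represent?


pixel_cm = 2.54 / 82 ≈ 0.030976 cm
ground = pixel_cm * 10000 / 100 = 2.54 * 10000 / (82 * 100) = 25400 / 8200 ≈ 3.1 m

3.1 m


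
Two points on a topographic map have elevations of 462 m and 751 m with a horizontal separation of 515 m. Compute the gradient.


gradient = (751 - 462) / 515 = 289 / 515 = 0.5612

0.5612


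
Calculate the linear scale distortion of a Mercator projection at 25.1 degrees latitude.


SF = 1 / cos(25.1) = 1 / 0.905569 = 1.104

1.104


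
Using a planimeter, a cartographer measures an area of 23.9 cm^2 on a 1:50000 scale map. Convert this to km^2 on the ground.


ground_area = 23.9 * (50000/100)^2 = 5975000.0 m^2 = 5.975 km^2

5.975 km^2


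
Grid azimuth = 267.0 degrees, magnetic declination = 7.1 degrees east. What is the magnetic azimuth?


magnetic azimuth = grid azimuth - declination (east +ve)
mag_az = 267.0 - 7.1 = 259.9 degrees

259.9 degrees


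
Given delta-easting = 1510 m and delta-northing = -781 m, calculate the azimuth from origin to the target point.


az = atan2(1510, -781) = 117.3 deg
adjusted to 0-360: 117.3 degrees

117.3 degrees


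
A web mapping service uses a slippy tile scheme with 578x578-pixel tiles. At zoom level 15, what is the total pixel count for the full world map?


tiles per axis = 2^15 = 32768
total tiles = 32768^2 = 1073741824
pixels per axis = 32768 * 578 = 18939904
total pixels = 18939904^2 = 358719963529216

358719963529216 pixels


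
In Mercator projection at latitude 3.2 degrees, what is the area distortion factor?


area_distortion = 1/cos^2(3.2) = 1.003

1.003


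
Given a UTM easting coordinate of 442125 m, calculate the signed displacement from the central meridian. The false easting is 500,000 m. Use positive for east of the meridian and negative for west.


displacement = 442125 - 500000 = -57875 m

-57875 m


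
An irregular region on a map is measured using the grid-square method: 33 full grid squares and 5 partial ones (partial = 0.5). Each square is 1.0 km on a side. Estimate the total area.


effective squares = 33 + 5 * 0.5 = 35.5
area = 35.5 * 1.0 = 35.5 km^2

35.5 km^2


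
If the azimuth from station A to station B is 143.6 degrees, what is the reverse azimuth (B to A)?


back azimuth = (143.6 + 180) mod 360 = 323.6 degrees

323.6 degrees


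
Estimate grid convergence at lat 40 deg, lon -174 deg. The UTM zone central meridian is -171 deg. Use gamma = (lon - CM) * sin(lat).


gamma = (-174 - -171) * sin(40) = -3 * 0.642788 = -1.928 degrees

-1.928 degrees


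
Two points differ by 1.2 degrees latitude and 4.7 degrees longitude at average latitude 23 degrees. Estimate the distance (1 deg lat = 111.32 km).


dlat_km = 1.2 * 111.32 = 133.584
dlon_km = 4.7 * 111.32 * cos(23) ≈ 481.612
dist = sqrt(133.584^2 + 481.612^2) ≈ 499.8 km

499.8 km


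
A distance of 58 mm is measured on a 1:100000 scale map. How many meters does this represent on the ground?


ground = 58 mm * 100000 / 1000 = 5800.0 m

5800.0 m


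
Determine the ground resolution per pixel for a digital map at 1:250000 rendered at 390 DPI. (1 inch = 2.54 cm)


pixel_cm = 2.54 / 390 ≈ 0.006513 cm
ground = pixel_cm * 250000 / 100 = 2.54 * 250000 / (390 * 100) = 635000 / 39000 ≈ 16.28 m

16.28 m


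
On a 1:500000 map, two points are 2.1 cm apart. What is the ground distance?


ground = 2.1 cm * 500000 / 100 = 10500.0 m = 10.5 km

10.5 km


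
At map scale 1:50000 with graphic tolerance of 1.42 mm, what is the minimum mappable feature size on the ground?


ground = 1.42 mm * 50000 / 1000 = 71.0 m

71.0 m


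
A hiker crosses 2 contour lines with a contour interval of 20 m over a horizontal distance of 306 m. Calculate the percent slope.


elevation change = 2 * 20 = 40 m
slope = 40 / 306 * 100 = 13.1%

13.1%


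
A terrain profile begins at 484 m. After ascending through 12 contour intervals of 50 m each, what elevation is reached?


elevation = 484 + 12 * 50 = 1084 m

1084 m


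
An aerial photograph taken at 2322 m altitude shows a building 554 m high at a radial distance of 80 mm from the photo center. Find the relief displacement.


d = h * r / H = 554 * 80 / 2322 = 19.09 mm

19.09 mm


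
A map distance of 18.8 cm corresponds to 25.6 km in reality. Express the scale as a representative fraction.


ground = 25.6 km = 2560000 cm; RF denominator = ground / map = 2560000 / 18.8 ≈ 136170; RF = 1:136170

1:136170


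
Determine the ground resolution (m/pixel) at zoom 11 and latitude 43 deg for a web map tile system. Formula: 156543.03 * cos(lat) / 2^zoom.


res = 156543.03 * cos(43) / 2^11 = 156543.03 * 0.7313537 / 2048 = 55.9 m/pixel

55.9 m/pixel


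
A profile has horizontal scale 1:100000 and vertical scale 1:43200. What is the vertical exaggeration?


VE = horizontal_scale / vertical_scale = 100000 / 43200 ≈ 2.3

2.3x


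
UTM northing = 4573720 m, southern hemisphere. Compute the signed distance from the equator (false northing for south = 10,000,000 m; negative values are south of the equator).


For southern: actual = 4573720 - 10000000 = -5426280 m

-5426280 m


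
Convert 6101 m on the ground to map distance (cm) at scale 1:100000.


map_cm = 6101 * 100 / 100000 = 6.101 cm ≈ 6.1 cm

6.1 cm


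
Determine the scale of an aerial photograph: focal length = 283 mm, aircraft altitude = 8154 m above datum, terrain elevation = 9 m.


scale = f / (H - h) = 283 mm / 8145 m = 283 / 8145000 = 1:28781

1:28781


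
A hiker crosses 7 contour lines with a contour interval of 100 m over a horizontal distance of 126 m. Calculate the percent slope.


elevation change = 7 * 100 = 700 m
slope = 700 / 126 * 100 = 555.6%

555.6%


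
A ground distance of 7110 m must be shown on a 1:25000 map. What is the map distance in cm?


map_cm = 7110 * 100 / 25000 = 28.44 cm

28.44 cm


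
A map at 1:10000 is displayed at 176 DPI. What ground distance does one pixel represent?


pixel_cm = 2.54 / 176 ≈ 0.014432 cm
ground = pixel_cm * 10000 / 100 = 2.54 * 10000 / (176 * 100) = 25400 / 17600 ≈ 1.44 m

1.44 m


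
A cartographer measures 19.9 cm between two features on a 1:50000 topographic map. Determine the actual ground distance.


ground = 19.9 cm * 50000 / 100 = 9950.0 m = 9.95 km

9.95 km


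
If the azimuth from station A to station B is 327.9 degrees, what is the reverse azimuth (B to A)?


back azimuth = (327.9 + 180) mod 360 = 147.9 degrees

147.9 degrees


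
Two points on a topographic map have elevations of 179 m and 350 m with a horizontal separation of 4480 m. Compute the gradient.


gradient = (350 - 179) / 4480 = 171 / 4480 = 0.0382

0.0382


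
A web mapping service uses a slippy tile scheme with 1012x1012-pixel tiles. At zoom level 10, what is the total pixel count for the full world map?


tiles per axis = 2^10 = 1024
total tiles = 1024^2 = 1048576
pixels per axis = 1024 * 1012 = 1036288
total pixels = 1036288^2 = 1073892818944

1073892818944 pixels


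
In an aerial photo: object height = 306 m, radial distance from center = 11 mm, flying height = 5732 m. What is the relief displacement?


d = h * r / H = 306 * 11 / 5732 = 0.59 mm

0.59 mm


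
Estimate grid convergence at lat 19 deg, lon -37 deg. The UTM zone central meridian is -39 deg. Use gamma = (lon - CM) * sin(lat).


gamma = (-37 - -39) * sin(19) = 2 * 0.325568 = 0.651 degrees

0.651 degrees


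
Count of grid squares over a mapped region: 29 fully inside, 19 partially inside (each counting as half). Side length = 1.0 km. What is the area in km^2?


effective squares = 29 + 19 * 0.5 = 38.5
area = 38.5 * 1.0 = 38.5 km^2

38.5 km^2


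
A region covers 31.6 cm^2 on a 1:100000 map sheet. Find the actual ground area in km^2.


ground_area = 31.6 * (100000/100)^2 = 31600000.0 m^2 = 31.6 km^2

31.6 km^2


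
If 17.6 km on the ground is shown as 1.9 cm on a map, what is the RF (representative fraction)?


ground = 17.6 km = 1760000 cm; RF denominator = ground / map = 1760000 / 1.9 ≈ 926316; RF = 1:926316

1:926316


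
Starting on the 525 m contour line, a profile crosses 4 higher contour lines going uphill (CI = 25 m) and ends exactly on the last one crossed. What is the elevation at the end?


elevation = 525 + 4 * 25 = 625 m

625 m


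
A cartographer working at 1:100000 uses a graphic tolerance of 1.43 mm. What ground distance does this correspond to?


ground = 1.43 mm * 100000 / 1000 = 143.0 m

143.0 m


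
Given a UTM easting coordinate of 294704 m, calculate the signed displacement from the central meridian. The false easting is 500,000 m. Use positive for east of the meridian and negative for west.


displacement = 294704 - 500000 = -205296 m

-205296 m


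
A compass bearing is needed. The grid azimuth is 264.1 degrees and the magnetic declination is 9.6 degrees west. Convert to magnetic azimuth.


magnetic azimuth = grid azimuth - declination (east +ve)
mag_az = 264.1 - -9.6 = 273.7 degrees

273.7 degrees


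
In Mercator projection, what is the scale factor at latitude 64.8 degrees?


SF = 1 / cos(64.8) = 1 / 0.425779 = 2.349

2.349


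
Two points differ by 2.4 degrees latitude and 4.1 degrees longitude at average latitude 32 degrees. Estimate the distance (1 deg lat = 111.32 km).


dlat_km = 2.4 * 111.32 = 267.168
dlon_km = 4.1 * 111.32 * cos(32) ≈ 387.059
dist = sqrt(267.168^2 + 387.059^2) ≈ 470.3 km

470.3 km


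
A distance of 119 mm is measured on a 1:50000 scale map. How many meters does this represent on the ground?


ground = 119 mm * 50000 / 1000 = 5950.0 m

5950.0 m


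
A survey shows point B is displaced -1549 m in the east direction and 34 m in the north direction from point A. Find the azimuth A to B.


az = atan2(-1549, 34) = -88.7 deg
adjusted to 0-360: 271.3 degrees

271.3 degrees


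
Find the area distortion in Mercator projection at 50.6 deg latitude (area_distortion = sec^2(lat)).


area_distortion = 1/cos^2(50.6) = 2.482

2.482


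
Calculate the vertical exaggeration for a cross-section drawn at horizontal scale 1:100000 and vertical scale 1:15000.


VE = horizontal_scale / vertical_scale = 100000 / 15000 ≈ 6.7

6.7x


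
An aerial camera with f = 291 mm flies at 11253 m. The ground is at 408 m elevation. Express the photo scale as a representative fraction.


scale = f / (H - h) = 291 mm / 10845 m = 291 / 10845000 = 1:37268

1:37268


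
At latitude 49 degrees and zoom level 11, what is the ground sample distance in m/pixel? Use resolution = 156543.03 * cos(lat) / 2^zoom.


res = 156543.03 * cos(49) / 2^11 = 156543.03 * 0.65605903 / 2048 = 50.15 m/pixel

50.15 m/pixel


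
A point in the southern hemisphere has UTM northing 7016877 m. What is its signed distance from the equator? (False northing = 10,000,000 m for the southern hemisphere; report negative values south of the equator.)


For southern: actual = 7016877 - 10000000 = -2983123 m

-2983123 m


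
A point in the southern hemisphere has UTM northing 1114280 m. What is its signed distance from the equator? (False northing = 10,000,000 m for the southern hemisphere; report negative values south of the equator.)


For southern: actual = 1114280 - 10000000 = -8885720 m

-8885720 m


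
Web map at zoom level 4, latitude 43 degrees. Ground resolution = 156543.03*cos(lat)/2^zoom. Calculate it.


res = 156543.03 * cos(43) / 2^4 = 156543.03 * 0.7313537 / 16 = 7155.52 m/pixel

7155.52 m/pixel


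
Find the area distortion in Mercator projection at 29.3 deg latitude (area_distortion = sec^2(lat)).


area_distortion = 1/cos^2(29.3) = 1.315

1.315


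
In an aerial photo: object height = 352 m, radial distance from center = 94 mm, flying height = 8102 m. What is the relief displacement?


d = h * r / H = 352 * 94 / 8102 = 4.08 mm

4.08 mm


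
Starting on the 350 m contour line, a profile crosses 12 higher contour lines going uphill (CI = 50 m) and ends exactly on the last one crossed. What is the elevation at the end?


elevation = 350 + 12 * 50 = 950 m

950 m


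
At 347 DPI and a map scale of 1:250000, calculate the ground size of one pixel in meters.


pixel_cm = 2.54 / 347 ≈ 0.00732 cm
ground = pixel_cm * 250000 / 100 = 2.54 * 250000 / (347 * 100) = 635000 / 34700 ≈ 18.3 m

18.3 m


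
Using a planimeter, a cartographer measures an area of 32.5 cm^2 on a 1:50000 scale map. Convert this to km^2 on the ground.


ground_area = 32.5 * (50000/100)^2 = 8125000.0 m^2 = 8.125 km^2

8.125 km^2


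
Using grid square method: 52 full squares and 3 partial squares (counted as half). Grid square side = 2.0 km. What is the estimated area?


effective squares = 52 + 3 * 0.5 = 53.5
area = 53.5 * 4.0 = 214.0 km^2

214.0 km^2


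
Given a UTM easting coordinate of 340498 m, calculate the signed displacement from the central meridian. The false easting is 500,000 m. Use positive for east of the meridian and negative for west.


displacement = 340498 - 500000 = -159502 m

-159502 m


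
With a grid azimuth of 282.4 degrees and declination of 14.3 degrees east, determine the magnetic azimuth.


magnetic azimuth = grid azimuth - declination (east +ve)
mag_az = 282.4 - 14.3 = 268.1 degrees

268.1 degrees


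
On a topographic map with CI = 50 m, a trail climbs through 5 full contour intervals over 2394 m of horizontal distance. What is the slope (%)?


elevation change = 5 * 50 = 250 m
slope = 250 / 2394 * 100 = 10.4%

10.4%


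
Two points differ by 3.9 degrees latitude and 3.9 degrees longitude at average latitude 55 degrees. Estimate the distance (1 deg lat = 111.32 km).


dlat_km = 3.9 * 111.32 = 434.148
dlon_km = 3.9 * 111.32 * cos(55) ≈ 249.017
dist = sqrt(434.148^2 + 249.017^2) ≈ 500.5 km

500.5 km


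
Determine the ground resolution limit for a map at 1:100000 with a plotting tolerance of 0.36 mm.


ground = 0.36 mm * 100000 / 1000 = 36.0 m

36.0 m


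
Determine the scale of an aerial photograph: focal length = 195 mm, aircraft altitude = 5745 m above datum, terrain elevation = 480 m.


scale = f / (H - h) = 195 mm / 5265 m = 195 / 5265000 = 1:27000

1:27000


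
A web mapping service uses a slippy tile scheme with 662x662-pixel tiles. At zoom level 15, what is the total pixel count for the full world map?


tiles per axis = 2^15 = 32768
total tiles = 32768^2 = 1073741824
pixels per axis = 32768 * 662 = 21692416
total pixels = 21692416^2 = 470560911917056

470560911917056 pixels


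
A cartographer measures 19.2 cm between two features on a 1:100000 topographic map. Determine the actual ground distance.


ground = 19.2 cm * 100000 / 100 = 19200.0 m = 19.2 km

19.2 km


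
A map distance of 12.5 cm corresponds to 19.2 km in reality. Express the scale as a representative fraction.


ground = 19.2 km = 1920000 cm; RF denominator = ground / map = 1920000 / 12.5 = 153600; RF = 1:153600

1:153600


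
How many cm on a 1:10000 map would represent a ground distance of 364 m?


map_cm = 364 * 100 / 10000 = 3.64 cm

3.64 cm


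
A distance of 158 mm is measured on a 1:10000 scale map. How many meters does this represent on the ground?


ground = 158 mm * 10000 / 1000 = 1580.0 m

1580.0 m


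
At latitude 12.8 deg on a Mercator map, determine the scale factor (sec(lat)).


SF = 1 / cos(12.8) = 1 / 0.975149 = 1.025

1.025


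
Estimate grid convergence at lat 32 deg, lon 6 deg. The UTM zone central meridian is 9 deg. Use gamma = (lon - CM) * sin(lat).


gamma = (6 - 9) * sin(32) = -3 * 0.529919 = -1.59 degrees

-1.59 degrees


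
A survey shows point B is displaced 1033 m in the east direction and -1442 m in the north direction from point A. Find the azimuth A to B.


az = atan2(1033, -1442) = 144.4 deg
adjusted to 0-360: 144.4 degrees

144.4 degrees


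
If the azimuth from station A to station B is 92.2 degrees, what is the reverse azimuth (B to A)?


back azimuth = (92.2 + 180) mod 360 = 272.2 degrees

272.2 degrees


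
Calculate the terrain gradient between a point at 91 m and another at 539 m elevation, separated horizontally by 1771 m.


gradient = (539 - 91) / 1771 = 448 / 1771 = 0.253

0.253


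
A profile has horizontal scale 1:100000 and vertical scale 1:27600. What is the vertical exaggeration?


VE = horizontal_scale / vertical_scale = 100000 / 27600 ≈ 3.6

3.6x


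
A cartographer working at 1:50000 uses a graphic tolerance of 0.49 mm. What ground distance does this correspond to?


ground = 0.49 mm * 50000 / 1000 = 24.5 m

24.5 m


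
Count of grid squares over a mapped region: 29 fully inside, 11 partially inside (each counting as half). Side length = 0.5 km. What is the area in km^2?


effective squares = 29 + 11 * 0.5 = 34.5
area = 34.5 * 0.25 = 8.625 km^2

8.625 km^2


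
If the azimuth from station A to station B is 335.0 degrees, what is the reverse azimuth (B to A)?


back azimuth = (335.0 + 180) mod 360 = 155.0 degrees

155.0 degrees


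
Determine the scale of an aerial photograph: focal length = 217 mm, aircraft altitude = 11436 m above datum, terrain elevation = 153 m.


scale = f / (H - h) = 217 mm / 11283 m = 217 / 11283000 = 1:51995

1:51995


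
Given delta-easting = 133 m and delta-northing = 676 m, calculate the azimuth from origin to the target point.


az = atan2(133, 676) = 11.1 deg
adjusted to 0-360: 11.1 degrees

11.1 degrees


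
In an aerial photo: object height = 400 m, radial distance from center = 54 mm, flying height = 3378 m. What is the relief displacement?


d = h * r / H = 400 * 54 / 3378 = 6.39 mm

6.39 mm


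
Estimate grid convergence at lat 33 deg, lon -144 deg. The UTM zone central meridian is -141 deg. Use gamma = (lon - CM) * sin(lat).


gamma = (-144 - -141) * sin(33) = -3 * 0.544639 = -1.634 degrees

-1.634 degrees


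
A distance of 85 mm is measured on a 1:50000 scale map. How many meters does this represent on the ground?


ground = 85 mm * 50000 / 1000 = 4250.0 m

4250.0 m


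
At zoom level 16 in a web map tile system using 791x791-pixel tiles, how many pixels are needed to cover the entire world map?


tiles per axis = 2^16 = 65536
total tiles = 65536^2 = 4294967296
pixels per axis = 65536 * 791 = 51838976
total pixels = 51838976^2 = 2687279432728576

2687279432728576 pixels


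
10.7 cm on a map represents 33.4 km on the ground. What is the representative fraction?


ground = 33.4 km = 3340000 cm; RF denominator = ground / map = 3340000 / 10.7 ≈ 312150; RF = 1:312150

1:312150


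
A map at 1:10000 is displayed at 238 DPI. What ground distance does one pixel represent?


pixel_cm = 2.54 / 238 ≈ 0.010672 cm
ground = pixel_cm * 10000 / 100 = 2.54 * 10000 / (238 * 100) = 25400 / 23800 ≈ 1.07 m

1.07 m


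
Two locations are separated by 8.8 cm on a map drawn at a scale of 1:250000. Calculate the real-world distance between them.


ground = 8.8 cm * 250000 / 100 = 22000.0 m = 22.0 km

22.0 km


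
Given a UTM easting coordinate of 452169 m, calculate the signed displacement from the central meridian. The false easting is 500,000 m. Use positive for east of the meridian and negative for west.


displacement = 452169 - 500000 = -47831 m

-47831 m


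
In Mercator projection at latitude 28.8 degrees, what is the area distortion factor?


area_distortion = 1/cos^2(28.8) = 1.302

1.302


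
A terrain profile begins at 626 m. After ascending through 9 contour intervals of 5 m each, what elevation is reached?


elevation = 626 + 9 * 5 = 671 m

671 m


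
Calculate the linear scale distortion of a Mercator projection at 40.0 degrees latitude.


SF = 1 / cos(40.0) = 1 / 0.766044 = 1.305

1.305


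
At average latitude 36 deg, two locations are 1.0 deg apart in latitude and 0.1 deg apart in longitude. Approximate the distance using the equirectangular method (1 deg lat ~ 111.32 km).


dlat_km = 1.0 * 111.32 = 111.32
dlon_km = 0.1 * 111.32 * cos(36) ≈ 9.006
dist = sqrt(111.32^2 + 9.006^2) ≈ 111.7 km

111.7 km


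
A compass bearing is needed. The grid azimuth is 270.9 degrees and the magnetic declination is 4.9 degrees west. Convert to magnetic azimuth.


magnetic azimuth = grid azimuth - declination (east +ve)
mag_az = 270.9 - -4.9 = 275.8 degrees

275.8 degrees


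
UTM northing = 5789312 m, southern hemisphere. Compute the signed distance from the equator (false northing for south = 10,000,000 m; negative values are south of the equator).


For southern: actual = 5789312 - 10000000 = -4210688 m

-4210688 m


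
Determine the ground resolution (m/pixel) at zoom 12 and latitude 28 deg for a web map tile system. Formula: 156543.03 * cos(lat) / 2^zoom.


res = 156543.03 * cos(28) / 2^12 = 156543.03 * 0.88294759 / 4096 = 33.74 m/pixel

33.74 m/pixel


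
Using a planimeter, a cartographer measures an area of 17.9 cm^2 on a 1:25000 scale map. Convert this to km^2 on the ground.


ground_area = 17.9 * (25000/100)^2 = 1118750.0 m^2 = 1.11875 km^2 ≈ 1.119 km^2

1.119 km^2


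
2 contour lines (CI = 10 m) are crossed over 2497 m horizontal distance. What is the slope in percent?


elevation change = 2 * 10 = 20 m
slope = 20 / 2497 * 100 = 0.8%

0.8%


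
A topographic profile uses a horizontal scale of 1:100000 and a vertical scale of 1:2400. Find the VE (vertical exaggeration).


VE = horizontal_scale / vertical_scale = 100000 / 2400 ≈ 41.7

41.7x


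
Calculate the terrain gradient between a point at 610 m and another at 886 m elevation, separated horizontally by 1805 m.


gradient = (886 - 610) / 1805 = 276 / 1805 = 0.1529

0.1529


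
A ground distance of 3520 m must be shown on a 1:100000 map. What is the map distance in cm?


map_cm = 3520 * 100 / 100000 = 3.52 cm

3.52 cm


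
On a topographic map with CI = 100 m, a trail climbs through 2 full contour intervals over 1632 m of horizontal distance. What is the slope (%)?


elevation change = 2 * 100 = 200 m
slope = 200 / 1632 * 100 = 12.3%

12.3%


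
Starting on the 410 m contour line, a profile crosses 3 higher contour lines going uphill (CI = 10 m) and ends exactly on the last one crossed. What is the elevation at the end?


elevation = 410 + 3 * 10 = 440 m

440 m


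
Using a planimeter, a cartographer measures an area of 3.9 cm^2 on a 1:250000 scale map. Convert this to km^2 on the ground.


ground_area = 3.9 * (250000/100)^2 = 24375000.0 m^2 = 24.375 km^2

24.375 km^2


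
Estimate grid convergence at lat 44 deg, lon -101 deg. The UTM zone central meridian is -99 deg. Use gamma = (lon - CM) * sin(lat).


gamma = (-101 - -99) * sin(44) = -2 * 0.694658 = -1.389 degrees

-1.389 degrees


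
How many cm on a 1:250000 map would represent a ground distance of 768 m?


map_cm = 768 * 100 / 250000 = 0.3072 cm ≈ 0.31 cm

0.31 cm


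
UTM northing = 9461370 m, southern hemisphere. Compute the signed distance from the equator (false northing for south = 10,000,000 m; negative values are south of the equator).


For southern: actual = 9461370 - 10000000 = -538630 m

-538630 m


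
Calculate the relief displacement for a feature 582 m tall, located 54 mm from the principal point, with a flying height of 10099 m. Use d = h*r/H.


d = h * r / H = 582 * 54 / 10099 = 3.11 mm

3.11 mm


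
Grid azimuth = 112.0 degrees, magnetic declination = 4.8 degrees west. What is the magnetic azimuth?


magnetic azimuth = grid azimuth - declination (east +ve)
mag_az = 112.0 - -4.8 = 116.8 degrees

116.8 degrees


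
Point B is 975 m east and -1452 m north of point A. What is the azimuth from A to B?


az = atan2(975, -1452) = 146.1 deg
adjusted to 0-360: 146.1 degrees

146.1 degrees


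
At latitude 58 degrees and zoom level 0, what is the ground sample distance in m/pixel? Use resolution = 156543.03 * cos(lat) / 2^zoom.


res = 156543.03 * cos(58) / 2^0 = 156543.03 * 0.52991926 / 1 = 82955.17 m/pixel

82955.17 m/pixel


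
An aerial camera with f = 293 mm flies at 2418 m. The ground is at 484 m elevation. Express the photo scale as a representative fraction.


scale = f / (H - h) = 293 mm / 1934 m = 293 / 1934000 = 1:6601

1:6601


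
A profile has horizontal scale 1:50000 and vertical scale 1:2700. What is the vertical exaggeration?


VE = horizontal_scale / vertical_scale = 50000 / 2700 ≈ 18.5

18.5x


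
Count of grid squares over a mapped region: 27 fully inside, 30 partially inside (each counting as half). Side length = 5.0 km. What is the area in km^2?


effective squares = 27 + 30 * 0.5 = 42.0
area = 42.0 * 25.0 = 1050.0 km^2

1050.0 km^2


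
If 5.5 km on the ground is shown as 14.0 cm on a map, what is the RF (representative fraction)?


ground = 5.5 km = 550000 cm; RF denominator = ground / map = 550000 / 14.0 ≈ 39286; RF = 1:39286

1:39286


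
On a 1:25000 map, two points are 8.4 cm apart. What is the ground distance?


ground = 8.4 cm * 25000 / 100 = 2100.0 m = 2.1 km

2.1 km


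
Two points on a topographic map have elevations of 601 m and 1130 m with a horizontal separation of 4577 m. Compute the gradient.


gradient = (1130 - 601) / 4577 = 529 / 4577 = 0.1156

0.1156


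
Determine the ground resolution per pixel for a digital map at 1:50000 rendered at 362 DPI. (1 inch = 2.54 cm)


pixel_cm = 2.54 / 362 ≈ 0.007017 cm
ground = pixel_cm * 50000 / 100 = 2.54 * 50000 / (362 * 100) = 127000 / 36200 ≈ 3.51 m

3.51 m


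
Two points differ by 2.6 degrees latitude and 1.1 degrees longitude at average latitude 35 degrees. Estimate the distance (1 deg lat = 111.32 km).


dlat_km = 2.6 * 111.32 = 289.432
dlon_km = 1.1 * 111.32 * cos(35) ≈ 100.307
dist = sqrt(289.432^2 + 100.307^2) ≈ 306.3 km

306.3 km


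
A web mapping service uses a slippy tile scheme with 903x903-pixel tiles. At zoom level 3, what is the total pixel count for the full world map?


tiles per axis = 2^3 = 8
total tiles = 8^2 = 64
pixels per axis = 8 * 903 = 7224
total pixels = 7224^2 = 52186176

52186176 pixels


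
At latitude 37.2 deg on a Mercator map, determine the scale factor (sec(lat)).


SF = 1 / cos(37.2) = 1 / 0.79653 = 1.255

1.255


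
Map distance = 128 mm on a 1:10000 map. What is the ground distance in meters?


ground = 128 mm * 10000 / 1000 = 1280.0 m

1280.0 m


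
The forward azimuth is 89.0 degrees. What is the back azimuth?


back azimuth = (89.0 + 180) mod 360 = 269.0 degrees

269.0 degrees


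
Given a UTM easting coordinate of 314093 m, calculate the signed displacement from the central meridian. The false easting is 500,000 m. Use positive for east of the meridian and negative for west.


displacement = 314093 - 500000 = -185907 m

-185907 m


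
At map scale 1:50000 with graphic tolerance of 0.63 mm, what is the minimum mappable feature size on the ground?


ground = 0.63 mm * 50000 / 1000 = 31.5 m

31.5 m


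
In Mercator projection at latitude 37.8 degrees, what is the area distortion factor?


area_distortion = 1/cos^2(37.8) = 1.602

1.602


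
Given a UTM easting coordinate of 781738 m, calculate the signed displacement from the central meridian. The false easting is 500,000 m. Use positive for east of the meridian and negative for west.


displacement = 781738 - 500000 = 281738 m

281738 m


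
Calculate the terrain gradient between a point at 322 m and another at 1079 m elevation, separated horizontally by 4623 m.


gradient = (1079 - 322) / 4623 = 757 / 4623 = 0.1637

0.1637


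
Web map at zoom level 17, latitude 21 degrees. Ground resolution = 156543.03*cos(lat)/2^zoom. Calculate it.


res = 156543.03 * cos(21) / 2^17 = 156543.03 * 0.93358043 / 131072 = 1.12 m/pixel

1.12 m/pixel


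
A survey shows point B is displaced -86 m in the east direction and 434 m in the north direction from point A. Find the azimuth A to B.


az = atan2(-86, 434) = -11.2 deg
adjusted to 0-360: 348.8 degrees

348.8 degrees


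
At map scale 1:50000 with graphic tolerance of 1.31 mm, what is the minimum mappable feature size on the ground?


ground = 1.31 mm * 50000 / 1000 = 65.5 m

65.5 m


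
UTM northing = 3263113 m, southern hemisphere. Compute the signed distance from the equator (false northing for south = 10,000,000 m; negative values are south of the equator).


For southern: actual = 3263113 - 10000000 = -6736887 m

-6736887 m


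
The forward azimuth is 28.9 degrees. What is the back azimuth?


back azimuth = (28.9 + 180) mod 360 = 208.9 degrees

208.9 degrees


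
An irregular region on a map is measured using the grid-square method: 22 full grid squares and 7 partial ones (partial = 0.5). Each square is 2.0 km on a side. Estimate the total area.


effective squares = 22 + 7 * 0.5 = 25.5
area = 25.5 * 4.0 = 102.0 km^2

102.0 km^2


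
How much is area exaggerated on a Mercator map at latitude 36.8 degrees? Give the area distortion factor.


area_distortion = 1/cos^2(36.8) = 1.56

1.56


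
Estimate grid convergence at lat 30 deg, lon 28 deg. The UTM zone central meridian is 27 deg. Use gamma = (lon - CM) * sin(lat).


gamma = (28 - 27) * sin(30) = 1 * 0.5 = 0.5 degrees

0.5 degrees


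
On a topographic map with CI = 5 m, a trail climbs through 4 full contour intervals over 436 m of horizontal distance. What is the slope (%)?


elevation change = 4 * 5 = 20 m
slope = 20 / 436 * 100 = 4.6%

4.6%


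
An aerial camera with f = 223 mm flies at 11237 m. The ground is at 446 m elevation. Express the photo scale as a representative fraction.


scale = f / (H - h) = 223 mm / 10791 m = 223 / 10791000 = 1:48390

1:48390


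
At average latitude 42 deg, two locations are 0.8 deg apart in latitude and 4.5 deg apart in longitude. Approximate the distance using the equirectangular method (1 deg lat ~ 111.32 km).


dlat_km = 0.8 * 111.32 = 89.056
dlon_km = 4.5 * 111.32 * cos(42) ≈ 372.271
dist = sqrt(89.056^2 + 372.271^2) ≈ 382.8 km

382.8 km


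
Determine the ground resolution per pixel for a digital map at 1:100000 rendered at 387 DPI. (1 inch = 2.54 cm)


pixel_cm = 2.54 / 387 ≈ 0.006563 cm
ground = pixel_cm * 100000 / 100 = 2.54 * 100000 / (387 * 100) = 254000 / 38700 ≈ 6.56 m

6.56 m


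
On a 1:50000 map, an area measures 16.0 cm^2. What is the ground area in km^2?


ground_area = 16.0 * (50000/100)^2 = 4000000.0 m^2 = 4.0 km^2

4.0 km^2


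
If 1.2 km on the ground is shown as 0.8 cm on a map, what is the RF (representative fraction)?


ground = 1.2 km = 120000 cm; RF denominator = ground / map = 120000 / 0.8 = 150000; RF = 1:150000

1:150000
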